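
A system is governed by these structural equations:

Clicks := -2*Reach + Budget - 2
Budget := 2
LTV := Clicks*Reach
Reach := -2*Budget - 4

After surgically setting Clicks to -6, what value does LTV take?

48

The intervention breaks the incoming arrows to Clicks: Clicks := -2*Reach + Budget - 2 no longer applies, and Clicks = -6.
Reach = -2*Budget - 4  [with Budget=2]  = -8
LTV = Clicks*Reach  [with Clicks=-6, Reach=-8]  = 48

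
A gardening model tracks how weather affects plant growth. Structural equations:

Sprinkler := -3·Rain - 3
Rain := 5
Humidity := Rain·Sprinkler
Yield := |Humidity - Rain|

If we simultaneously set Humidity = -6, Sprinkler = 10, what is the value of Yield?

The joint intervention fixes Humidity = -6, Sprinkler = 10, removing each variable's own equation.
Yield = |Humidity - Rain|  [with Humidity=-6, Rain=5]  = 11

11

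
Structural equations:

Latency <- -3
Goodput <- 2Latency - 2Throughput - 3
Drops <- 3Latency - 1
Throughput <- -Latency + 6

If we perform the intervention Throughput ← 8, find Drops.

-10

Under do(Throughput=8), the mechanism Throughput <- -Latency + 6 is discarded; Throughput is fixed at 8.
Since Drops is not a descendant of the intervened variable, it is unaffected.
Drops = 3Latency - 1  [with Latency=-3]  = -10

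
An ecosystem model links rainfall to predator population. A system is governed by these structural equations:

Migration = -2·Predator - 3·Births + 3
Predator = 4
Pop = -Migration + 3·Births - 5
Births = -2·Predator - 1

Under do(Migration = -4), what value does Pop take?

-28

The intervention breaks the incoming arrows to Migration: Migration = -2·Predator - 3·Births + 3 no longer applies, and Migration = -4.
Births = -2·Predator - 1  [with Predator=4]  = -9
Pop = -Migration + 3·Births - 5  [with Migration=-4, Births=-9]  = -28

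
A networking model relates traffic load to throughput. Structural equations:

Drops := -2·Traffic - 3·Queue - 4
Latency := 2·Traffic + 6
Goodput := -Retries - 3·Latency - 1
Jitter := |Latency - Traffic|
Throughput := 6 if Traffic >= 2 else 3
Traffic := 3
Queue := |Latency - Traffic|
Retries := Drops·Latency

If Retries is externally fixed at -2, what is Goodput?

-35

do(Retries=-2) replaces the equation Retries := Drops·Latency with the constant Retries = -2.
Latency = 2·Traffic + 6  [with Traffic=3]  = 12
Goodput = -Retries - 3·Latency - 1  [with Retries=-2, Latency=12]  = -35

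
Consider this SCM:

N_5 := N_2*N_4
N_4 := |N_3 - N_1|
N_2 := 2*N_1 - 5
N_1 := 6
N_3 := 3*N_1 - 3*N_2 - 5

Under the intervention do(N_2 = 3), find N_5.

6

do(N_2=3) replaces the equation N_2 := 2*N_1 - 5 with the constant N_2 = 3.
N_3 = 3*N_1 - 3*N_2 - 5  [with N_1=6, N_2=3]  = 4
N_4 = |N_3 - N_1|  [with N_3=4, N_1=6]  = 2
N_5 = N_2*N_4  [with N_2=3, N_4=2]  = 6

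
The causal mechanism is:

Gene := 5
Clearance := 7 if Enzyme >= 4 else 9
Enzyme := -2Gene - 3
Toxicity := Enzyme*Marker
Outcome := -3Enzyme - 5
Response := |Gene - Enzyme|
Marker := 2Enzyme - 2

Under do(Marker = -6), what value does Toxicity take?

do(Marker=-6) replaces the equation Marker := 2Enzyme - 2 with the constant Marker = -6.
Enzyme = -2Gene - 3  [with Gene=5]  = -13
Toxicity = Enzyme*Marker  [with Enzyme=-13, Marker=-6]  = 78

78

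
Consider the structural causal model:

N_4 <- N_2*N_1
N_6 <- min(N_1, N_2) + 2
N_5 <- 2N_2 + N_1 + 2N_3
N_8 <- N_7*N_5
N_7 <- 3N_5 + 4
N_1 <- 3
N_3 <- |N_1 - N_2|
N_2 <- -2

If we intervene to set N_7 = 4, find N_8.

do(N_7=4) replaces the equation N_7 <- 3N_5 + 4 with the constant N_7 = 4.
N_3 = |N_1 - N_2|  [with N_1=3, N_2=-2]  = 5
N_5 = 2N_2 + N_1 + 2N_3  [with N_2=-2, N_1=3, N_3=5]  = 9
N_8 = N_7*N_5  [with N_7=4, N_5=9]  = 36

36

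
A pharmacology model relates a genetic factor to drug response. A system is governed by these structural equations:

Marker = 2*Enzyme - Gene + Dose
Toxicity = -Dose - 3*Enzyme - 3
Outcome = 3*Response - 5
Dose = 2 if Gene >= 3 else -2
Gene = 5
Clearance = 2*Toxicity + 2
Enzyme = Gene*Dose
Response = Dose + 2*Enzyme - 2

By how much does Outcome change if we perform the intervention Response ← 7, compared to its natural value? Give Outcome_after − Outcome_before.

do(Response=7) replaces the equation Response = Dose + 2*Enzyme - 2 with the constant Response = 7.
Outcome = 3*Response - 5  [with Response=7]  = 16
Without intervention: Dose = 2 if Gene >= 3 else -2  [with Gene=5]  = 2; Enzyme = Gene*Dose  [with Gene=5, Dose=2]  = 10; Response = Dose + 2*Enzyme - 2  [with Dose=2, Enzyme=10]  = 20; Outcome = 3*Response - 5  [with Response=20]  = 55.
Change = 16 − 55 = -39.

-39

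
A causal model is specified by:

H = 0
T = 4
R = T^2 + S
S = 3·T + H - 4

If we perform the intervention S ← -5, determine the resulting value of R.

The intervention breaks the incoming arrows to S: S = 3·T + H - 4 no longer applies, and S = -5.
R = T^2 + S  [with T=4, S=-5]  = 11

11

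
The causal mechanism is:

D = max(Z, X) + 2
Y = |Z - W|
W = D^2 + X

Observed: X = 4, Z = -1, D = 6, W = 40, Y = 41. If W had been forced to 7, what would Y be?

8

Intervening sets W = 7 and removes its equation (W = D^2 + X).
Y = |Z - W|  [with Z=-1, W=7]  = 8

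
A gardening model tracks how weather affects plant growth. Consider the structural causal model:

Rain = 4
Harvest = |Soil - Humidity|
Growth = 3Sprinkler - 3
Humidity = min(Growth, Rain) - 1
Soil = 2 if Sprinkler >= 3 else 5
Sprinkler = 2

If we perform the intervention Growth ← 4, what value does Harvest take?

Under do(Growth=4), the mechanism Growth = 3Sprinkler - 3 is discarded; Growth is fixed at 4.
Soil = 2 if Sprinkler >= 3 else 5  [with Sprinkler=2]  = 5
Humidity = min(Growth, Rain) - 1  [with Growth=4, Rain=4]  = 3
Harvest = |Soil - Humidity|  [with Soil=5, Humidity=3]  = 2

2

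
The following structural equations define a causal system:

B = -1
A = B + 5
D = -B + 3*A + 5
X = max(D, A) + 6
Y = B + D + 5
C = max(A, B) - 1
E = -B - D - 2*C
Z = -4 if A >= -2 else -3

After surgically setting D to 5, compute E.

-10

The intervention breaks the incoming arrows to D: D = -B + 3*A + 5 no longer applies, and D = 5.
A = B + 5  [with B=-1]  = 4
C = max(A, B) - 1  [with A=4, B=-1]  = 3
E = -B - D - 2*C  [with B=-1, D=5, C=3]  = -10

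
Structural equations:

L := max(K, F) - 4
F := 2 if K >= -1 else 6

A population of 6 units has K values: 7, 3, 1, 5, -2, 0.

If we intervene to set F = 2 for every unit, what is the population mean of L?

Every unit gets F=2 under the intervention. L values become 3, -1, -2, 1, -2, -2; E[L|do(F=2)] = -0.5.

-0.5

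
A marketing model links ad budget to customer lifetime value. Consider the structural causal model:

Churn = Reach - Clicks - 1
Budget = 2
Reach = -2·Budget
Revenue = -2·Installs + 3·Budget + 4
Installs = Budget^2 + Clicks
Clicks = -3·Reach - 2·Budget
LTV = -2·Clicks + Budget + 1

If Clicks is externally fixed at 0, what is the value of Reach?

-4

Under do(Clicks=0), the mechanism Clicks = -3·Reach - 2·Budget is discarded; Clicks is fixed at 0.
Since Reach is not a descendant of the intervened variable, it is unaffected.
Reach = -2·Budget  [with Budget=2]  = -4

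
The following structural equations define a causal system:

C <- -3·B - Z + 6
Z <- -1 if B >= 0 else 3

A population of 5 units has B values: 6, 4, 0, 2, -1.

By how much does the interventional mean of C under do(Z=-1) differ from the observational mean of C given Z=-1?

2.4

Every unit gets Z=-1 under the intervention. C values become -11, -5, 7, 1, 10; E[C|do(Z=-1)] = 0.4.
Conditioning on Z=-1 selects the 4 unit(s) with B ∈ {6, 4, 0, 2}. Their C values: -11, -5, 7, 1. Mean = -2.
Difference = 0.4 − (-2) = 2.4.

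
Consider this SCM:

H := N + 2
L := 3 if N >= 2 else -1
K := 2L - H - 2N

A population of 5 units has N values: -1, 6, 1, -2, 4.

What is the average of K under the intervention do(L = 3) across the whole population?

-0.8

The intervention sets L=3 in all 5 units regardless of N. Recomputing K per unit gives 7, -14, 1, 10, -8; average -0.8.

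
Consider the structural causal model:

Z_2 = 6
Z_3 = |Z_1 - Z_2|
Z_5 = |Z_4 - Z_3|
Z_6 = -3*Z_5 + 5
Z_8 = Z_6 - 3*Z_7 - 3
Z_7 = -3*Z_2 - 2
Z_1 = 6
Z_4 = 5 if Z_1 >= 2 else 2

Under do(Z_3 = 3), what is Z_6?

The intervention breaks the incoming arrows to Z_3: Z_3 = |Z_1 - Z_2| no longer applies, and Z_3 = 3.
Z_4 = 5 if Z_1 >= 2 else 2  [with Z_1=6]  = 5
Z_5 = |Z_4 - Z_3|  [with Z_4=5, Z_3=3]  = 2
Z_6 = -3*Z_5 + 5  [with Z_5=2]  = -1

-1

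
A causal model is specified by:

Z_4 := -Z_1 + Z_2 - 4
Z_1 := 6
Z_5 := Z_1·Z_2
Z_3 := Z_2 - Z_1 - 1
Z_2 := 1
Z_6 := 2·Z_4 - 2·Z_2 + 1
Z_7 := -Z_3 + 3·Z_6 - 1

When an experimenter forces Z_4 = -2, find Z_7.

-10

The intervention breaks the incoming arrows to Z_4: Z_4 := -Z_1 + Z_2 - 4 no longer applies, and Z_4 = -2.
Z_3 = Z_2 - Z_1 - 1  [with Z_2=1, Z_1=6]  = -6
Z_6 = 2·Z_4 - 2·Z_2 + 1  [with Z_4=-2, Z_2=1]  = -5
Z_7 = -Z_3 + 3·Z_6 - 1  [with Z_3=-6, Z_6=-5]  = -10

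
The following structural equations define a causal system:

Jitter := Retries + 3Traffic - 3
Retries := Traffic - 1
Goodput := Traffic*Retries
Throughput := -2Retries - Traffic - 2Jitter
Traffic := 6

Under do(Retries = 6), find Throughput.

-60

Under do(Retries=6), the mechanism Retries := Traffic - 1 is discarded; Retries is fixed at 6.
Jitter = Retries + 3Traffic - 3  [with Retries=6, Traffic=6]  = 21
Throughput = -2Retries - Traffic - 2Jitter  [with Retries=6, Traffic=6, Jitter=21]  = -60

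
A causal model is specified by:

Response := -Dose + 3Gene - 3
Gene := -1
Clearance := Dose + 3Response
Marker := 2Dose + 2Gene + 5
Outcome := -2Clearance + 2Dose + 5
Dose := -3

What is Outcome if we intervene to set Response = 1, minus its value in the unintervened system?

Under do(Response=1), the mechanism Response := -Dose + 3Gene - 3 is discarded; Response is fixed at 1.
Clearance = Dose + 3Response  [with Dose=-3, Response=1]  = 0
Outcome = -2Clearance + 2Dose + 5  [with Clearance=0, Dose=-3]  = -1
Without intervention: Response = -Dose + 3Gene - 3  [with Dose=-3, Gene=-1]  = -3; Clearance = Dose + 3Response  [with Dose=-3, Response=-3]  = -12; Outcome = -2Clearance + 2Dose + 5  [with Clearance=-12, Dose=-3]  = 23.
Change = -1 − 23 = -24.

-24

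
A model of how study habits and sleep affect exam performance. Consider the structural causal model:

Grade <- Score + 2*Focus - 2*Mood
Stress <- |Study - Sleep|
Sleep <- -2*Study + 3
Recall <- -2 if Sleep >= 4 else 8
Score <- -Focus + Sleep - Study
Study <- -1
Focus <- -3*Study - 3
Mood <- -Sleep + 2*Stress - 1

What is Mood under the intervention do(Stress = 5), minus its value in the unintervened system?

The intervention breaks the incoming arrows to Stress: Stress <- |Study - Sleep| no longer applies, and Stress = 5.
Sleep = -2*Study + 3  [with Study=-1]  = 5
Mood = -Sleep + 2*Stress - 1  [with Sleep=5, Stress=5]  = 4
Without intervention: Sleep = -2*Study + 3  [with Study=-1]  = 5; Stress = |Study - Sleep|  [with Study=-1, Sleep=5]  = 6; Mood = -Sleep + 2*Stress - 1  [with Sleep=5, Stress=6]  = 6.
Change = 4 − 6 = -2.

-2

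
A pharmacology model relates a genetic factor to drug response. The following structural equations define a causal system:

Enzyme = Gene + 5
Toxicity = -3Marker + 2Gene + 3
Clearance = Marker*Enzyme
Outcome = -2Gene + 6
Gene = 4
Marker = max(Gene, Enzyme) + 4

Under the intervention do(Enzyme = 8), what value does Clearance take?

do(Enzyme=8) replaces the equation Enzyme = Gene + 5 with the constant Enzyme = 8.
Marker = max(Gene, Enzyme) + 4  [with Gene=4, Enzyme=8]  = 12
Clearance = Marker*Enzyme  [with Marker=12, Enzyme=8]  = 96

96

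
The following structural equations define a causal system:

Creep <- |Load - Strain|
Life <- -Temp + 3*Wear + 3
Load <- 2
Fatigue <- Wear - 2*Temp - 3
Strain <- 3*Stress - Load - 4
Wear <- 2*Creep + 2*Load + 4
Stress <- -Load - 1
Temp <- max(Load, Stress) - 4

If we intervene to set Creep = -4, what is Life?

do(Creep=-4) replaces the equation Creep <- |Load - Strain| with the constant Creep = -4.
Stress = -Load - 1  [with Load=2]  = -3
Temp = max(Load, Stress) - 4  [with Load=2, Stress=-3]  = -2
Wear = 2*Creep + 2*Load + 4  [with Creep=-4, Load=2]  = 0
Life = -Temp + 3*Wear + 3  [with Temp=-2, Wear=0]  = 5

5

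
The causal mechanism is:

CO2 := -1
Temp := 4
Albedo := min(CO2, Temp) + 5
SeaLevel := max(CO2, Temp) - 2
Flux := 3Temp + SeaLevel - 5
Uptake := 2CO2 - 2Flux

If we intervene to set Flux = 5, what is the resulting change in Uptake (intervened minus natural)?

The intervention breaks the incoming arrows to Flux: Flux := 3Temp + SeaLevel - 5 no longer applies, and Flux = 5.
Uptake = 2CO2 - 2Flux  [with CO2=-1, Flux=5]  = -12
Without intervention: SeaLevel = max(CO2, Temp) - 2  [with CO2=-1, Temp=4]  = 2; Flux = 3Temp + SeaLevel - 5  [with Temp=4, SeaLevel=2]  = 9; Uptake = 2CO2 - 2Flux  [with CO2=-1, Flux=9]  = -20.
Change = -12 − (-20) = 8.

8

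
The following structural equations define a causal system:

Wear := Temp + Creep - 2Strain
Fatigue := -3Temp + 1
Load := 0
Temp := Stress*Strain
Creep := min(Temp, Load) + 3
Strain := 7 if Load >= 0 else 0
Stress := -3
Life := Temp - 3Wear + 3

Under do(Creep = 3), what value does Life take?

78

do(Creep=3) replaces the equation Creep := min(Temp, Load) + 3 with the constant Creep = 3.
Strain = 7 if Load >= 0 else 0  [with Load=0]  = 7
Temp = Stress*Strain  [with Stress=-3, Strain=7]  = -21
Wear = Temp + Creep - 2Strain  [with Temp=-21, Creep=3, Strain=7]  = -32
Life = Temp - 3Wear + 3  [with Temp=-21, Wear=-32]  = 78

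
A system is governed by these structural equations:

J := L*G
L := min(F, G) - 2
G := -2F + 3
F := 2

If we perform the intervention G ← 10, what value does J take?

0

Under do(G=10), the mechanism G := -2F + 3 is discarded; G is fixed at 10.
L = min(F, G) - 2  [with F=2, G=10]  = 0
J = L*G  [with L=0, G=10]  = 0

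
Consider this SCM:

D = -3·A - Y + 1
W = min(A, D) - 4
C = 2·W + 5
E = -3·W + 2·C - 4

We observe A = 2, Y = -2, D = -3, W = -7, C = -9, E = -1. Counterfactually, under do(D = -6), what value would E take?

The intervention breaks the incoming arrows to D: D = -3·A - Y + 1 no longer applies, and D = -6.
W = min(A, D) - 4  [with A=2, D=-6]  = -10
C = 2·W + 5  [with W=-10]  = -15
E = -3·W + 2·C - 4  [with W=-10, C=-15]  = -4

-4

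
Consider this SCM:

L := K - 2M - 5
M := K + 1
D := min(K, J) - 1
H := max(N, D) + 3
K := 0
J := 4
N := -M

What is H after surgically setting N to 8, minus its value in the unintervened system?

9

The intervention breaks the incoming arrows to N: N := -M no longer applies, and N = 8.
D = min(K, J) - 1  [with K=0, J=4]  = -1
H = max(N, D) + 3  [with N=8, D=-1]  = 11
Without intervention: M = K + 1  [with K=0]  = 1; D = min(K, J) - 1  [with K=0, J=4]  = -1; N = -M  [with M=1]  = -1; H = max(N, D) + 3  [with N=-1, D=-1]  = 2.
Change = 11 − 2 = 9.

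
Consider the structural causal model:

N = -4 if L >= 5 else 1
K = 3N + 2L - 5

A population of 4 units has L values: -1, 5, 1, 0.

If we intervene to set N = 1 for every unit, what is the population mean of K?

Under do(N=1), N's equation is replaced by N=1 for every unit. Per-unit K: -4, 8, 0, -2. Mean = 0.5.

0.5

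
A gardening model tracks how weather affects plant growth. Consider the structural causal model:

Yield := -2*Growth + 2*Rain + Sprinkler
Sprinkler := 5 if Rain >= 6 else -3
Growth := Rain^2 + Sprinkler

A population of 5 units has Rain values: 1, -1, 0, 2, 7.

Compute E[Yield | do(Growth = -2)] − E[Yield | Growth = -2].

The intervention sets Growth=-2 in all 5 units regardless of Rain. Recomputing Yield per unit gives 3, -1, 1, 5, 23; average 6.2.
Conditioning on Growth=-2 selects the 2 unit(s) with Rain ∈ {1, -1}. Their Yield values: 3, -1. Mean = 1.
Difference = 6.2 − 1 = 5.2.

5.2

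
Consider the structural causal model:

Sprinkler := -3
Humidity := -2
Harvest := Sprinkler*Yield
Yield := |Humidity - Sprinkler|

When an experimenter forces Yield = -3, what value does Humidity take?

-2

Under do(Yield=-3), the mechanism Yield := |Humidity - Sprinkler| is discarded; Yield is fixed at -3.
Since Humidity is not a descendant of the intervened variable, it is unaffected.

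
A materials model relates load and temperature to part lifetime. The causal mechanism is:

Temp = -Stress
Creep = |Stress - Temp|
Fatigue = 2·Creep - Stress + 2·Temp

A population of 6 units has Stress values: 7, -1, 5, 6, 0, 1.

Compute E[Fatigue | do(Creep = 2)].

-5

Under do(Creep=2), Creep's equation is replaced by Creep=2 for every unit. Per-unit Fatigue: -17, 7, -11, -14, 4, 1. Mean = -5.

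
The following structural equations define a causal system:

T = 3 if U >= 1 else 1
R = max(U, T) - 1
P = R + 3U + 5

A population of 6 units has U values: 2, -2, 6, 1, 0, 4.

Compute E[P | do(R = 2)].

12.5

The intervention sets R=2 in all 6 units regardless of U. Recomputing P per unit gives 13, 1, 25, 10, 7, 19; average 12.5.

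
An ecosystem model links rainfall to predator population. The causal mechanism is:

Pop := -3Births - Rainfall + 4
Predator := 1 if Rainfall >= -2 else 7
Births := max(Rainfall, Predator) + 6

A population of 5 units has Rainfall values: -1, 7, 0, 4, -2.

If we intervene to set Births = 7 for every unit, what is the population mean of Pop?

-18.6

The intervention sets Births=7 in all 5 units regardless of Rainfall. Recomputing Pop per unit gives -16, -24, -17, -21, -15; average -18.6.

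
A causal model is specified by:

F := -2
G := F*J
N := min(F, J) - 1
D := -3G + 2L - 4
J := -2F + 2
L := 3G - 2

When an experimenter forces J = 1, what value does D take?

-14

do(J=1) replaces the equation J := -2F + 2 with the constant J = 1.
G = F*J  [with F=-2, J=1]  = -2
L = 3G - 2  [with G=-2]  = -8
D = -3G + 2L - 4  [with G=-2, L=-8]  = -14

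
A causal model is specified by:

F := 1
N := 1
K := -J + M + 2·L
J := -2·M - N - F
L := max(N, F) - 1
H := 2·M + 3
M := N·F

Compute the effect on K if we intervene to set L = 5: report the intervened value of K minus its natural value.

10

The intervention breaks the incoming arrows to L: L := max(N, F) - 1 no longer applies, and L = 5.
M = N·F  [with N=1, F=1]  = 1
J = -2·M - N - F  [with M=1, N=1, F=1]  = -4
K = -J + M + 2·L  [with J=-4, M=1, L=5]  = 15
Without intervention: M = N·F  [with N=1, F=1]  = 1; L = max(N, F) - 1  [with N=1, F=1]  = 0; J = -2·M - N - F  [with M=1, N=1, F=1]  = -4; K = -J + M + 2·L  [with J=-4, M=1, L=0]  = 5.
Change = 15 − 5 = 10.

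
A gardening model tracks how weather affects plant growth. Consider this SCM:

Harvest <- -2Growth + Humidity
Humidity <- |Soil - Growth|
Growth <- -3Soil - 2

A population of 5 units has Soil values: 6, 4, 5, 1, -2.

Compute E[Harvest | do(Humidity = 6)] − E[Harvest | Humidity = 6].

19.8

Under do(Humidity=6), Humidity's equation is replaced by Humidity=6 for every unit. Per-unit Harvest: 46, 34, 40, 16, -2. Mean = 26.8.
Observing Humidity=6 restricts to units where Humidity's equation naturally yields 6: Soil ∈ {1, -2}. In that subpopulation Harvest = 16, -2, mean 7.
Difference = 26.8 − 7 = 19.8.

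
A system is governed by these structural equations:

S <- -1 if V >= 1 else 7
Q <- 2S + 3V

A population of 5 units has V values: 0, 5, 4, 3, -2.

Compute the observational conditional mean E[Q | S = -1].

Conditioning on S=-1 selects the 3 unit(s) with V ∈ {5, 4, 3}. Their Q values: 13, 10, 7. Mean = 10.

10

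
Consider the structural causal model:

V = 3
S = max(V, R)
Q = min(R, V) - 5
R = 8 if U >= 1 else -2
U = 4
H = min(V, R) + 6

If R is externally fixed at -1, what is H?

do(R=-1) replaces the equation R = 8 if U >= 1 else -2 with the constant R = -1.
H = min(V, R) + 6  [with V=3, R=-1]  = 5

5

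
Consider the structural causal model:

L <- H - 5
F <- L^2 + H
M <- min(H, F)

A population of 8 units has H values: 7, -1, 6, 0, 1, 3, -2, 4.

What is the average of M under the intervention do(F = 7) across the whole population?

Every unit gets F=7 under the intervention. M values become 7, -1, 6, 0, 1, 3, -2, 4; E[M|do(F=7)] = 2.25.

2.25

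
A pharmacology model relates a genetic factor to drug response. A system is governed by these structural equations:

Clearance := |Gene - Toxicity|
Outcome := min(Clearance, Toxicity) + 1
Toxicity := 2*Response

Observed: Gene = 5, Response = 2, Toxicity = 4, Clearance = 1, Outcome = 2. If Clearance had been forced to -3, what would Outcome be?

-2

Intervening sets Clearance = -3 and removes its equation (Clearance := |Gene - Toxicity|).
Toxicity = 2*Response  [with Response=2]  = 4
Outcome = min(Clearance, Toxicity) + 1  [with Clearance=-3, Toxicity=4]  = -2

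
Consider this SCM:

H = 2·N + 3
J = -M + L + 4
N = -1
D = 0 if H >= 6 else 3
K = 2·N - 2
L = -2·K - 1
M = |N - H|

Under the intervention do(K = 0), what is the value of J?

Under do(K=0), the mechanism K = 2·N - 2 is discarded; K is fixed at 0.
H = 2·N + 3  [with N=-1]  = 1
M = |N - H|  [with N=-1, H=1]  = 2
L = -2·K - 1  [with K=0]  = -1
J = -M + L + 4  [with M=2, L=-1]  = 1

1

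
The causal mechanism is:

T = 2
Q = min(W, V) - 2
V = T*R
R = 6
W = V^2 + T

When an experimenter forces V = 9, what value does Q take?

7

do(V=9) replaces the equation V = T*R with the constant V = 9.
W = V^2 + T  [with V=9, T=2]  = 83
Q = min(W, V) - 2  [with W=83, V=9]  = 7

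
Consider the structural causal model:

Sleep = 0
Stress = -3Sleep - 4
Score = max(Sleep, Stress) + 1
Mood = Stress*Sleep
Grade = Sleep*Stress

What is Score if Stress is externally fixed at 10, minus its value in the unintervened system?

10

The intervention breaks the incoming arrows to Stress: Stress = -3Sleep - 4 no longer applies, and Stress = 10.
Score = max(Sleep, Stress) + 1  [with Sleep=0, Stress=10]  = 11
Without intervention: Stress = -3Sleep - 4  [with Sleep=0]  = -4; Score = max(Sleep, Stress) + 1  [with Sleep=0, Stress=-4]  = 1.
Change = 11 − 1 = 10.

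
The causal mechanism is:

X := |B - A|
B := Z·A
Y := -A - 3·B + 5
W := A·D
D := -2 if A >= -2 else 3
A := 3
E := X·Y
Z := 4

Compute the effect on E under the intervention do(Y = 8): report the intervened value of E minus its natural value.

Under do(Y=8), the mechanism Y := -A - 3·B + 5 is discarded; Y is fixed at 8.
B = Z·A  [with Z=4, A=3]  = 12
X = |B - A|  [with B=12, A=3]  = 9
E = X·Y  [with X=9, Y=8]  = 72
Without intervention: B = Z·A  [with Z=4, A=3]  = 12; X = |B - A|  [with B=12, A=3]  = 9; Y = -A - 3·B + 5  [with A=3, B=12]  = -34; E = X·Y  [with X=9, Y=-34]  = -306.
Change = 72 − (-306) = 378.

378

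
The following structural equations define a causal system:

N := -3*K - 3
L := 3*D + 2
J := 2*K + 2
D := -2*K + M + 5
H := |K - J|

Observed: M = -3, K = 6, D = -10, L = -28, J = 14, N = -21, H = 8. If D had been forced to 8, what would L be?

The intervention breaks the incoming arrows to D: D := -2*K + M + 5 no longer applies, and D = 8.
L = 3*D + 2  [with D=8]  = 26

26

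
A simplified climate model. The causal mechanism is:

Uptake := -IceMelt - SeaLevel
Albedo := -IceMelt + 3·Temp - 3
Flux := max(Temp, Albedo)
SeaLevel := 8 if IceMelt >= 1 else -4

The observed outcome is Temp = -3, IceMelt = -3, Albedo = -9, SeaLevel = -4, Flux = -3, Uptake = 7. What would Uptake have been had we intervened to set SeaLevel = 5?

Under do(SeaLevel=5), the mechanism SeaLevel := 8 if IceMelt >= 1 else -4 is discarded; SeaLevel is fixed at 5.
Uptake = -IceMelt - SeaLevel  [with IceMelt=-3, SeaLevel=5]  = -2

-2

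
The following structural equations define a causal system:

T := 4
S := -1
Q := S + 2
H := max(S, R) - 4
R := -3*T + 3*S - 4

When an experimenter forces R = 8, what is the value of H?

4

The intervention breaks the incoming arrows to R: R := -3*T + 3*S - 4 no longer applies, and R = 8.
H = max(S, R) - 4  [with S=-1, R=8]  = 4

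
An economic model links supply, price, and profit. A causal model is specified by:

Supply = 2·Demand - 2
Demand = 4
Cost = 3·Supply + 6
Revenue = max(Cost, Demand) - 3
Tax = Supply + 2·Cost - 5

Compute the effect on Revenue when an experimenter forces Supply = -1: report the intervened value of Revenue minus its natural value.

-20

Under do(Supply=-1), the mechanism Supply = 2·Demand - 2 is discarded; Supply is fixed at -1.
Cost = 3·Supply + 6  [with Supply=-1]  = 3
Revenue = max(Cost, Demand) - 3  [with Cost=3, Demand=4]  = 1
Without intervention: Supply = 2·Demand - 2  [with Demand=4]  = 6; Cost = 3·Supply + 6  [with Supply=6]  = 24; Revenue = max(Cost, Demand) - 3  [with Cost=24, Demand=4]  = 21.
Change = 1 − 21 = -20.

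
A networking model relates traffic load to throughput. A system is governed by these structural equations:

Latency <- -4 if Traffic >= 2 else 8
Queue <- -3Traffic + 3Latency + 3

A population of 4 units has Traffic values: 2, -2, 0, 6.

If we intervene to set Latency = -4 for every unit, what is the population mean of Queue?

-13.5

Every unit gets Latency=-4 under the intervention. Queue values become -15, -3, -9, -27; E[Queue|do(Latency=-4)] = -13.5.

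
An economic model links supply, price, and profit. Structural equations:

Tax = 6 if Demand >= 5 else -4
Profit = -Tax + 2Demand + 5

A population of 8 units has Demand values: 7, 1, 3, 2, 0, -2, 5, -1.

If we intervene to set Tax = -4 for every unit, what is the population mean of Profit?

The intervention sets Tax=-4 in all 8 units regardless of Demand. Recomputing Profit per unit gives 23, 11, 15, 13, 9, 5, 19, 7; average 12.75.

12.75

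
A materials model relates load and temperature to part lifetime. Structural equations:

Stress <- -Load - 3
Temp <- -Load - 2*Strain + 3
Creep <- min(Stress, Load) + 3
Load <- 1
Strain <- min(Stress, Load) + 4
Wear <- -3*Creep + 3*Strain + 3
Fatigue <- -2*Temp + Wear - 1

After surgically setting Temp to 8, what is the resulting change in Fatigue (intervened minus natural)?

The intervention breaks the incoming arrows to Temp: Temp <- -Load - 2*Strain + 3 no longer applies, and Temp = 8.
Stress = -Load - 3  [with Load=1]  = -4
Strain = min(Stress, Load) + 4  [with Stress=-4, Load=1]  = 0
Creep = min(Stress, Load) + 3  [with Stress=-4, Load=1]  = -1
Wear = -3*Creep + 3*Strain + 3  [with Creep=-1, Strain=0]  = 6
Fatigue = -2*Temp + Wear - 1  [with Temp=8, Wear=6]  = -11
Without intervention: Stress = -Load - 3  [with Load=1]  = -4; Strain = min(Stress, Load) + 4  [with Stress=-4, Load=1]  = 0; Temp = -Load - 2*Strain + 3  [with Load=1, Strain=0]  = 2; Creep = min(Stress, Load) + 3  [with Stress=-4, Load=1]  = -1; Wear = -3*Creep + 3*Strain + 3  [with Creep=-1, Strain=0]  = 6; Fatigue = -2*Temp + Wear - 1  [with Temp=2, Wear=6]  = 1.
Change = -11 − 1 = -12.

-12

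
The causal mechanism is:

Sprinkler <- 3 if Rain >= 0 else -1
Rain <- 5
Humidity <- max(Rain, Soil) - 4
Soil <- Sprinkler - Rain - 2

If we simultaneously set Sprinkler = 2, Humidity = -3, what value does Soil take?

The joint intervention fixes Sprinkler = 2, Humidity = -3, removing each variable's own equation.
Soil = Sprinkler - Rain - 2  [with Sprinkler=2, Rain=5]  = -5

-5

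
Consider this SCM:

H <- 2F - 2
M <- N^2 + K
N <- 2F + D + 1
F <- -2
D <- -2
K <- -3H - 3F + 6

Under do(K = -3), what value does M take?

The intervention breaks the incoming arrows to K: K <- -3H - 3F + 6 no longer applies, and K = -3.
N = 2F + D + 1  [with F=-2, D=-2]  = -5
M = N^2 + K  [with N=-5, K=-3]  = 22

22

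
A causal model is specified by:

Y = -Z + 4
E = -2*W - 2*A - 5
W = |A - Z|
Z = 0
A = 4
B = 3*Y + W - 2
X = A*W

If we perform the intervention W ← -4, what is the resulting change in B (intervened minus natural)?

The intervention breaks the incoming arrows to W: W = |A - Z| no longer applies, and W = -4.
Y = -Z + 4  [with Z=0]  = 4
B = 3*Y + W - 2  [with Y=4, W=-4]  = 6
Without intervention: W = |A - Z|  [with A=4, Z=0]  = 4; Y = -Z + 4  [with Z=0]  = 4; B = 3*Y + W - 2  [with Y=4, W=4]  = 14.
Change = 6 − 14 = -8.

-8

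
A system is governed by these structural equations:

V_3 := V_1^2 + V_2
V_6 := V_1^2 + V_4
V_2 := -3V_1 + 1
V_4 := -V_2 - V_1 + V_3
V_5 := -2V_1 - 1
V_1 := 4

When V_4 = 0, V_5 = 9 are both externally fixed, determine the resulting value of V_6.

The joint intervention fixes V_4 = 0, V_5 = 9, removing each variable's own equation.
V_6 = V_1^2 + V_4  [with V_1=4, V_4=0]  = 16

16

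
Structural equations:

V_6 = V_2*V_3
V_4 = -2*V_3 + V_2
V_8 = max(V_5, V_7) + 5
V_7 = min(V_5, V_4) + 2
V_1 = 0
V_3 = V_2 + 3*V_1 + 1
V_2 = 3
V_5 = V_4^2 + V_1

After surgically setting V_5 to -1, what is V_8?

4

do(V_5=-1) replaces the equation V_5 = V_4^2 + V_1 with the constant V_5 = -1.
V_3 = V_2 + 3*V_1 + 1  [with V_2=3, V_1=0]  = 4
V_4 = -2*V_3 + V_2  [with V_3=4, V_2=3]  = -5
V_7 = min(V_5, V_4) + 2  [with V_5=-1, V_4=-5]  = -3
V_8 = max(V_5, V_7) + 5  [with V_5=-1, V_7=-3]  = 4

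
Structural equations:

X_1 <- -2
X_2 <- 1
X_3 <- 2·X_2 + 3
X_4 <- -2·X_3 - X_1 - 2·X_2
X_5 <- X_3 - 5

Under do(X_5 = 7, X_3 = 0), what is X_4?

Under do(X_5 = 7, X_3 = 0), each intervened variable's structural equation is replaced by its fixed value.
X_4 = -2·X_3 - X_1 - 2·X_2  [with X_3=0, X_1=-2, X_2=1]  = 0

0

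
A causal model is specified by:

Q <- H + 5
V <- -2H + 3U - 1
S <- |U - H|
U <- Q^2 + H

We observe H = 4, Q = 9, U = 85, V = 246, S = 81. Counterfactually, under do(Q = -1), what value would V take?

Under do(Q=-1), the mechanism Q <- H + 5 is discarded; Q is fixed at -1.
U = Q^2 + H  [with Q=-1, H=4]  = 5
V = -2H + 3U - 1  [with H=4, U=5]  = 6

6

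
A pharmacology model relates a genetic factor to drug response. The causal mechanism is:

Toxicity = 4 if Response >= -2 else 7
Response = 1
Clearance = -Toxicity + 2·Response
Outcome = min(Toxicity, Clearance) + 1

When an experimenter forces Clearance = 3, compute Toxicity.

Under do(Clearance=3), the mechanism Clearance = -Toxicity + 2·Response is discarded; Clearance is fixed at 3.
Since Toxicity is not a descendant of the intervened variable, it is unaffected.
Toxicity = 4 if Response >= -2 else 7  [with Response=1]  = 4

4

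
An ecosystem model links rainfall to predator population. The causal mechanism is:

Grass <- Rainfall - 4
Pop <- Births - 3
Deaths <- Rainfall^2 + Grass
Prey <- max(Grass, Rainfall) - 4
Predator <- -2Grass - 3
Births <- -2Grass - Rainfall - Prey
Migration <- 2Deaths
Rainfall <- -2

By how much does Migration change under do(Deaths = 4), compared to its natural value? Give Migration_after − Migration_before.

12

Intervening sets Deaths = 4 and removes its equation (Deaths <- Rainfall^2 + Grass).
Migration = 2Deaths  [with Deaths=4]  = 8
Without intervention: Grass = Rainfall - 4  [with Rainfall=-2]  = -6; Deaths = Rainfall^2 + Grass  [with Rainfall=-2, Grass=-6]  = -2; Migration = 2Deaths  [with Deaths=-2]  = -4.
Change = 8 − (-4) = 12.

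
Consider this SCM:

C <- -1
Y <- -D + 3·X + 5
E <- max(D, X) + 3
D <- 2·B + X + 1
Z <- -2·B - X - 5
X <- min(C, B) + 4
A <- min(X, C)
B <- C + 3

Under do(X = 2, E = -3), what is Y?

Under do(X = 2, E = -3), each intervened variable's structural equation is replaced by its fixed value.
B = C + 3  [with C=-1]  = 2
D = 2·B + X + 1  [with B=2, X=2]  = 7
Y = -D + 3·X + 5  [with D=7, X=2]  = 4

4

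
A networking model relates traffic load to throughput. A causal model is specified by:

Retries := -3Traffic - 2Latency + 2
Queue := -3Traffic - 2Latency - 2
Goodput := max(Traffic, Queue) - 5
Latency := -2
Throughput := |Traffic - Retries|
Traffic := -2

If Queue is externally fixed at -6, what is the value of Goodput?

-7

The intervention breaks the incoming arrows to Queue: Queue := -3Traffic - 2Latency - 2 no longer applies, and Queue = -6.
Goodput = max(Traffic, Queue) - 5  [with Traffic=-2, Queue=-6]  = -7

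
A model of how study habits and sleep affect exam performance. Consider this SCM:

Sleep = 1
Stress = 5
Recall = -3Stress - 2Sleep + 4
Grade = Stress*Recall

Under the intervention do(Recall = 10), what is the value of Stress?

Under do(Recall=10), the mechanism Recall = -3Stress - 2Sleep + 4 is discarded; Recall is fixed at 10.
Since Stress is not a descendant of the intervened variable, it is unaffected.

5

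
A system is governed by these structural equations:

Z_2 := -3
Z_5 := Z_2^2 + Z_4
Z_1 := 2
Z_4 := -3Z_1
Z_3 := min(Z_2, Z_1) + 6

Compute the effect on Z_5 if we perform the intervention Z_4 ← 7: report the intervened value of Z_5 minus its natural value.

13

Intervening sets Z_4 = 7 and removes its equation (Z_4 := -3Z_1).
Z_5 = Z_2^2 + Z_4  [with Z_2=-3, Z_4=7]  = 16
Without intervention: Z_4 = -3Z_1  [with Z_1=2]  = -6; Z_5 = Z_2^2 + Z_4  [with Z_2=-3, Z_4=-6]  = 3.
Change = 16 − 3 = 13.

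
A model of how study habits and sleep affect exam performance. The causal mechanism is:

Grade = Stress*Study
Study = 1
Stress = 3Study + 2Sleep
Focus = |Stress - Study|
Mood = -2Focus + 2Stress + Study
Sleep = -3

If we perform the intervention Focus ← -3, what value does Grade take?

Under do(Focus=-3), the mechanism Focus = |Stress - Study| is discarded; Focus is fixed at -3.
Since Grade is not a descendant of the intervened variable, it is unaffected.
Stress = 3Study + 2Sleep  [with Study=1, Sleep=-3]  = -3
Grade = Stress*Study  [with Stress=-3, Study=1]  = -3

-3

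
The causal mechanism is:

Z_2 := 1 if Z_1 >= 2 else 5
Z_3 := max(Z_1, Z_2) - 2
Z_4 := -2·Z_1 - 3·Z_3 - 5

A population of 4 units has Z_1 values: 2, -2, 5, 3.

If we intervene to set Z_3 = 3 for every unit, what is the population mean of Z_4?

The intervention sets Z_3=3 in all 4 units regardless of Z_1. Recomputing Z_4 per unit gives -18, -10, -24, -20; average -18.

-18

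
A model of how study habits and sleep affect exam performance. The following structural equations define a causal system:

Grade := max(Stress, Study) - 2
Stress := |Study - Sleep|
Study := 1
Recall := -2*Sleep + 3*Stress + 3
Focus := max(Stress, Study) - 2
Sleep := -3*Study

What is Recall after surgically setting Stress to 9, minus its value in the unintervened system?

15

do(Stress=9) replaces the equation Stress := |Study - Sleep| with the constant Stress = 9.
Sleep = -3*Study  [with Study=1]  = -3
Recall = -2*Sleep + 3*Stress + 3  [with Sleep=-3, Stress=9]  = 36
Without intervention: Sleep = -3*Study  [with Study=1]  = -3; Stress = |Study - Sleep|  [with Study=1, Sleep=-3]  = 4; Recall = -2*Sleep + 3*Stress + 3  [with Sleep=-3, Stress=4]  = 21.
Change = 36 − 21 = 15.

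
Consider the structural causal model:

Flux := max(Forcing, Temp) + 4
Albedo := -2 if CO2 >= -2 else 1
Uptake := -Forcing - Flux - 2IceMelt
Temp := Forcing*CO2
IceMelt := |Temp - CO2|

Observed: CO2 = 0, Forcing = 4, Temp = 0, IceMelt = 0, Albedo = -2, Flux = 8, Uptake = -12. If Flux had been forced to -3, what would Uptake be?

-1

Intervening sets Flux = -3 and removes its equation (Flux := max(Forcing, Temp) + 4).
Temp = Forcing*CO2  [with Forcing=4, CO2=0]  = 0
IceMelt = |Temp - CO2|  [with Temp=0, CO2=0]  = 0
Uptake = -Forcing - Flux - 2IceMelt  [with Forcing=4, Flux=-3, IceMelt=0]  = -1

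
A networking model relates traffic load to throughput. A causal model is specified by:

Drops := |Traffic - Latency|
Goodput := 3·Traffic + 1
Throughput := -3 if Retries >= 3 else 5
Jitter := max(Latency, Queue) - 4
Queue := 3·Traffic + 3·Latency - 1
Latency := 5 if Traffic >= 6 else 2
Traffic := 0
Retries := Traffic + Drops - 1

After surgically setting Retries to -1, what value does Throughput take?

5

Under do(Retries=-1), the mechanism Retries := Traffic + Drops - 1 is discarded; Retries is fixed at -1.
Throughput = -3 if Retries >= 3 else 5  [with Retries=-1]  = 5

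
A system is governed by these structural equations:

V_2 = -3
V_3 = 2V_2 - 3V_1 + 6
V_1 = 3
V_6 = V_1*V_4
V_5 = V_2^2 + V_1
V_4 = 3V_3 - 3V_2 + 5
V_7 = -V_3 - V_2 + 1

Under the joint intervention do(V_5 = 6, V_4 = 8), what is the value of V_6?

24

Setting V_5 = 6, V_4 = 8 by intervention discards those variables' equations.
V_6 = V_1*V_4  [with V_1=3, V_4=8]  = 24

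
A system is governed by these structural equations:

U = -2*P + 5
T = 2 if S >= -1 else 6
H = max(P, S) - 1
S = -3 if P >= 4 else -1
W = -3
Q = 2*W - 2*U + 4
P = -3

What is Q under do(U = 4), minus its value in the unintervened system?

14

The intervention breaks the incoming arrows to U: U = -2*P + 5 no longer applies, and U = 4.
Q = 2*W - 2*U + 4  [with W=-3, U=4]  = -10
Without intervention: U = -2*P + 5  [with P=-3]  = 11; Q = 2*W - 2*U + 4  [with W=-3, U=11]  = -24.
Change = -10 − (-24) = 14.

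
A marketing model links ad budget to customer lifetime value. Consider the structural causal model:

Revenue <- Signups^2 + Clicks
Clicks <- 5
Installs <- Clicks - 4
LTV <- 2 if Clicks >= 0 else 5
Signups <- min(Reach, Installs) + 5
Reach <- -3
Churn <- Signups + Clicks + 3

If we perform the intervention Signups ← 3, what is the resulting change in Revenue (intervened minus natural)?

5

Under do(Signups=3), the mechanism Signups <- min(Reach, Installs) + 5 is discarded; Signups is fixed at 3.
Revenue = Signups^2 + Clicks  [with Signups=3, Clicks=5]  = 14
Without intervention: Installs = Clicks - 4  [with Clicks=5]  = 1; Signups = min(Reach, Installs) + 5  [with Reach=-3, Installs=1]  = 2; Revenue = Signups^2 + Clicks  [with Signups=2, Clicks=5]  = 9.
Change = 14 − 9 = 5.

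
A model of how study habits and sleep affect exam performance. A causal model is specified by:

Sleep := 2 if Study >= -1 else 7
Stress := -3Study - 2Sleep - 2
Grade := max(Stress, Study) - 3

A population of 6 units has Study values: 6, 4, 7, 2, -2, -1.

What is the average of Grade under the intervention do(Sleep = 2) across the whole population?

do(Sleep=2) breaks Sleep's dependence on Study. With Sleep=2 fixed, Grade across the units is 3, 1, 4, -1, -3, -4, mean 0.

0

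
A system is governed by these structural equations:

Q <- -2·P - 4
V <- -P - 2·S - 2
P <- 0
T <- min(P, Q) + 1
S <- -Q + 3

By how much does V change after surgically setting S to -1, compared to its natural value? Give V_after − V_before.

do(S=-1) replaces the equation S <- -Q + 3 with the constant S = -1.
V = -P - 2·S - 2  [with P=0, S=-1]  = 0
Without intervention: Q = -2·P - 4  [with P=0]  = -4; S = -Q + 3  [with Q=-4]  = 7; V = -P - 2·S - 2  [with P=0, S=7]  = -16.
Change = 0 − (-16) = 16.

16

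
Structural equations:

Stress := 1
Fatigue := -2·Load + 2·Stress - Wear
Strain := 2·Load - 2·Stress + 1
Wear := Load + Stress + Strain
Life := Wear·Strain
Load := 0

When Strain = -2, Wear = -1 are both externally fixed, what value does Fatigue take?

Setting Strain = -2, Wear = -1 by intervention discards those variables' equations.
Fatigue = -2·Load + 2·Stress - Wear  [with Load=0, Stress=1, Wear=-1]  = 3

3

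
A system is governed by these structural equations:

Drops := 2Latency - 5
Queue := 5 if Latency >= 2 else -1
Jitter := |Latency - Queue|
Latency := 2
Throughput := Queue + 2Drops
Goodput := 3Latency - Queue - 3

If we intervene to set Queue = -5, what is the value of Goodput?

Under do(Queue=-5), the mechanism Queue := 5 if Latency >= 2 else -1 is discarded; Queue is fixed at -5.
Goodput = 3Latency - Queue - 3  [with Latency=2, Queue=-5]  = 8

8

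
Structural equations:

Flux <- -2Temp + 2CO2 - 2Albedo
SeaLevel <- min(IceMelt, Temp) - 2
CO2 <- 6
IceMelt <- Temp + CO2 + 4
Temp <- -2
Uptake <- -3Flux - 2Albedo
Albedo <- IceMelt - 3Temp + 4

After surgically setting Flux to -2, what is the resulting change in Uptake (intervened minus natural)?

Intervening sets Flux = -2 and removes its equation (Flux <- -2Temp + 2CO2 - 2Albedo).
IceMelt = Temp + CO2 + 4  [with Temp=-2, CO2=6]  = 8
Albedo = IceMelt - 3Temp + 4  [with IceMelt=8, Temp=-2]  = 18
Uptake = -3Flux - 2Albedo  [with Flux=-2, Albedo=18]  = -30
Without intervention: IceMelt = Temp + CO2 + 4  [with Temp=-2, CO2=6]  = 8; Albedo = IceMelt - 3Temp + 4  [with IceMelt=8, Temp=-2]  = 18; Flux = -2Temp + 2CO2 - 2Albedo  [with Temp=-2, CO2=6, Albedo=18]  = -20; Uptake = -3Flux - 2Albedo  [with Flux=-20, Albedo=18]  = 24.
Change = -30 − 24 = -54.

-54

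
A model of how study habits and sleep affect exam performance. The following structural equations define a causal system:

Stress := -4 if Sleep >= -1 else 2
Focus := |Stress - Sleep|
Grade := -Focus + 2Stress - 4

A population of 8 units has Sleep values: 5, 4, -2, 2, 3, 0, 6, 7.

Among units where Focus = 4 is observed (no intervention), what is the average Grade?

-10

Observing Focus=4 restricts to units where Focus's equation naturally yields 4: Sleep ∈ {-2, 0}. In that subpopulation Grade = -4, -16, mean -10.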